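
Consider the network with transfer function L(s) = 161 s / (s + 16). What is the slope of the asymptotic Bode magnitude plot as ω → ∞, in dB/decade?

With 1 zero and 1 pole, the high-frequency asymptotic slope is 20 × (1 − 1) = 0 dB/decade.

0 dB/decade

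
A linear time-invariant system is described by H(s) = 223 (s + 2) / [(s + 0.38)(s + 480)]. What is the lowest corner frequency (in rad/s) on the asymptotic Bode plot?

Break frequencies occur at each pole and zero magnitude: 0.38 rad/s, 2 rad/s, 480 rad/s.
The lowest is 0.38 rad/s.

0.38 rad/s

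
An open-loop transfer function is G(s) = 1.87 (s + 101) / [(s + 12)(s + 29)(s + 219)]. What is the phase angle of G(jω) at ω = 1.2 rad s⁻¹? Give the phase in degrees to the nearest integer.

-8°

∠(j1.2 + 101) = arctan(1.2/101) = 0.68°
∠(j1.2 + 12) = arctan(1.2/12) = 5.71°
∠(j1.2 + 29) = arctan(1.2/29) = 2.37°
∠(j1.2 + 219) = arctan(1.2/219) = 0.31°
∠G(j1.2) = 0.68° − (5.71° + 2.37° + 0.31°) = -7.71°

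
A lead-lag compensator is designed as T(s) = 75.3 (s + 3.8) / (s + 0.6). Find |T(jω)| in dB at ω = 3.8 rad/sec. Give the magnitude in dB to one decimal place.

40.4 dB

|j3.8 + 3.8| = √(3.8² + 3.8²) = 5.374
|j3.8 + 0.6| = √(3.8² + 0.6²) = 3.847
|T(j3.8)| = 75.3 × 5.374 / 3.847 = 105.19
20 log₁₀(105.19) = 40.44 dB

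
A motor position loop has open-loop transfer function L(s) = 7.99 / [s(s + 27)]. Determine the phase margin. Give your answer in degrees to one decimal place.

Gain crossover: |L(jω)| = 1 at ω ≈ 0.296 rad s⁻¹.
∠L(j0.296) = −90° − arctan(0.296/27) ≈ -90.63°
PM = 180° + (-90.63°) = 89.37°

89.4°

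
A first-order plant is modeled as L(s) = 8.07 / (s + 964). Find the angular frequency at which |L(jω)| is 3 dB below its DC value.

For a single-pole low-pass, the −3 dB point is at the pole: ω = 964 rad/s.

964 rad/s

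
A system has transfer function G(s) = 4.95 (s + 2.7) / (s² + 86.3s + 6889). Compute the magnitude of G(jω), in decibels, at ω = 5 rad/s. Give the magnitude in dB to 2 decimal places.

-47.77 dB

|j5 + 2.7| = √(5² + 2.7²) = 5.682
|(j5)² + 86.3(j5) + 6889| = |6864 + j431.5| = 6878
|G(j5)| = 4.95 × 5.682 / 6878 = 0.0040898
20 log₁₀(0.0040898) = -47.766 dB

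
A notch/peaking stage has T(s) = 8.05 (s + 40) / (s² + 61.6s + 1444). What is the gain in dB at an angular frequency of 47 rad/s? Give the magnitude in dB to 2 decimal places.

-15.60 dB

|j47 + 40| = √(47² + 40²) = 61.72
|(j47)² + 61.6(j47) + 1444| = |-765 + j2895.2| = 2995
|T(j47)| = 8.05 × 61.72 / 2995 = 0.16591
20 log₁₀(0.16591) = -15.603 dB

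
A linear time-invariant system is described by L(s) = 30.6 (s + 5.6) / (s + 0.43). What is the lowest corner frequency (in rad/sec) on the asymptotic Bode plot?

Break frequencies occur at each pole and zero magnitude: 0.43 rad/sec, 5.6 rad/sec.
The lowest is 0.43 rad/sec.

0.43 rad/sec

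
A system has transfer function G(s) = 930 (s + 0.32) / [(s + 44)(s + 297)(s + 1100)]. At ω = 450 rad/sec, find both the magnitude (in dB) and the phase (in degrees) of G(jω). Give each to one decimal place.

|G| = -56.8 dB, ∠G = -73.3°

|j450 + 0.32| = √(450² + 0.32²) = 450
|j450 + 44| = √(450² + 44²) = 452.1
|j450 + 297| = √(450² + 297²) = 539.2
|j450 + 1100| = √(450² + 1100²) = 1188
|G(j450)| = 930 × 450 / (452.1 × 539.2 × 1188) = 0.0014444
20 log₁₀(0.0014444) = -56.81 dB
∠(j450 + 0.32) = arctan(450/0.32) = 89.96°
∠(j450 + 44) = arctan(450/44) = 84.42°
∠(j450 + 297) = arctan(450/297) = 56.58°
∠(j450 + 1100) = arctan(450/1100) = 22.25°
∠G(j450) = 89.96° − (84.42° + 56.58° + 22.25°) = -73.28°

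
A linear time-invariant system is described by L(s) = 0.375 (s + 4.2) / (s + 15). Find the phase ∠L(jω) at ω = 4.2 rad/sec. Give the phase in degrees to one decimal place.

∠(j4.2 + 4.2) = arctan(4.2/4.2) = 45.00°
∠(j4.2 + 15) = arctan(4.2/15) = 15.64°
∠L(j4.2) = 45.00° − 15.64° = 29.36°

29.4°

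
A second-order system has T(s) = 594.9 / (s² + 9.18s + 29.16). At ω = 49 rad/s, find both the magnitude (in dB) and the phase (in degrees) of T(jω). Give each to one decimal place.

|T| = -12.2 dB, ∠T = -169.3°

|(j49)² + 9.18(j49) + 29.16| = |-2371.8 + j449.82| = 2414
|T(j49)| = 594.9 / 2414 = 0.24643
20 log₁₀(0.24643) = -12.17 dB
∠[(j49)² + 9.18(j49) + 29.16] = ∠[-2371.8 + j449.82] = 169.26°
∠T(j49) = −169.26° = -169.26°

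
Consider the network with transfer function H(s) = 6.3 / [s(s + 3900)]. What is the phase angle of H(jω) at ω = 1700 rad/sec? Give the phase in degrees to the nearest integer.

-114 deg

∠(j1700 + 3900) = arctan(1700/3900) = 23.55°
∠(j1700) = 90.00°
∠H(j1700) = − (23.55° + 90.00°) = -113.55°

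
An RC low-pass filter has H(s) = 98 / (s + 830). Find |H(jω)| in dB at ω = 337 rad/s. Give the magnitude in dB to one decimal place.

|j337 + 830| = √(337² + 830²) = 895.8
|H(j337)| = 98 / 895.8 = 0.1094
20 log₁₀(0.1094) = -19.22 dB

-19.2 dB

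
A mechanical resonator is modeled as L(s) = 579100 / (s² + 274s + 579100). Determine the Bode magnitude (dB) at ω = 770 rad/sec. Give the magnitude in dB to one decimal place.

8.8 dB

|(j770)² + 274(j770) + 579100| = |-13800 + j2.1098e+05| = 2.114e+05
|L(j770)| = 579100 / 2.114e+05 = 2.739
20 log₁₀(2.739) = 8.75 dB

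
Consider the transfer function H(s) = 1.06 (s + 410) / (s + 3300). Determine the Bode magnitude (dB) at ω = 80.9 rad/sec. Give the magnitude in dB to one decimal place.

-17.4 dB

|j80.9 + 410| = √(80.9² + 410²) = 417.9
|j80.9 + 3300| = √(80.9² + 3300²) = 3301
|H(j80.9)| = 1.06 × 417.9 / 3301 = 0.1342
20 log₁₀(0.1342) = -17.45 dB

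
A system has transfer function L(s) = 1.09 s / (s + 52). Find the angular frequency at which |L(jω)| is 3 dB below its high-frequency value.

52 rad s⁻¹

For a single-pole high-pass, the −3 dB point is at the pole: ω = 52 rad s⁻¹.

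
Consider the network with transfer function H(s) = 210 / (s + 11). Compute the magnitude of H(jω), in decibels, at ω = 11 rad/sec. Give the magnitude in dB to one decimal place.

22.6 dB

|j11 + 11| = √(11² + 11²) = 15.56
|H(j11)| = 210 / 15.56 = 13.499
20 log₁₀(13.499) = 22.61 dB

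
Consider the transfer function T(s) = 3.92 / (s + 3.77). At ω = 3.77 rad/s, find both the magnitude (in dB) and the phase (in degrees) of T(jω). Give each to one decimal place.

|j3.77 + 3.77| = √(3.77² + 3.77²) = 5.332
|T(j3.77)| = 3.92 / 5.332 = 0.73524
20 log₁₀(0.73524) = -2.67 dB
∠(j3.77 + 3.77) = arctan(3.77/3.77) = 45.00°
∠T(j3.77) = −45.00° = -45.00°

|T| = -2.7 dB, ∠T = -45.0 deg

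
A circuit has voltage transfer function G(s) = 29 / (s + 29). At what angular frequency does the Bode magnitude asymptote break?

29 rad/s

The single real pole at s = −29 gives a corner at ω = 29 rad/s.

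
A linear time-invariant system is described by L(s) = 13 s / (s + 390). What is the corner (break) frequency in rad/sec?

390 rad/sec

The single real pole at s = −390 gives a corner at ω = 390 rad/sec.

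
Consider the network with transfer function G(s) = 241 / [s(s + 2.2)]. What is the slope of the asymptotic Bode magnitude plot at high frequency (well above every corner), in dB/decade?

With 0 zeros and 2 poles, the high-frequency asymptotic slope is 20 × (0 − 2) = -40 dB/decade.

-40 dB/decade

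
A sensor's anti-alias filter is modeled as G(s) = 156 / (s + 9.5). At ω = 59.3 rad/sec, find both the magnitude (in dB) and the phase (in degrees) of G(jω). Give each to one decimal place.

|j59.3 + 9.5| = √(59.3² + 9.5²) = 60.06
|G(j59.3)| = 156 / 60.06 = 2.5976
20 log₁₀(2.5976) = 8.29 dB
∠(j59.3 + 9.5) = arctan(59.3/9.5) = 80.90°
∠G(j59.3) = −80.90° = -80.90°

|G| = 8.3 dB, ∠G = -80.9 deg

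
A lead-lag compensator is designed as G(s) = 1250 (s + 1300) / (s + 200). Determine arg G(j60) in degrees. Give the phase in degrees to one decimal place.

-14.1°

∠(j60 + 1300) = arctan(60/1300) = 2.64°
∠(j60 + 200) = arctan(60/200) = 16.70°
∠G(j60) = 2.64° − 16.70° = -14.06°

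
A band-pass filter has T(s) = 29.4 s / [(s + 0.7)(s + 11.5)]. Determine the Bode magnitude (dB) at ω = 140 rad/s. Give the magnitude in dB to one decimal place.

-13.6 dB

|j140| = 140
|j140 + 0.7| = √(140² + 0.7²) = 140
|j140 + 11.5| = √(140² + 11.5²) = 140.5
|T(j140)| = 29.4 × 140 / (140 × 140.5) = 0.20929
20 log₁₀(0.20929) = -13.58 dB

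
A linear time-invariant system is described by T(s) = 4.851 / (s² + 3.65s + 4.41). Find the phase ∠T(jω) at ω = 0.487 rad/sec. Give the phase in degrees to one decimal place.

-23.1°

∠[(j0.487)² + 3.65(j0.487) + 4.41] = ∠[4.1728 + j1.7775] = 23.07°
∠T(j0.487) = −23.07° = -23.07°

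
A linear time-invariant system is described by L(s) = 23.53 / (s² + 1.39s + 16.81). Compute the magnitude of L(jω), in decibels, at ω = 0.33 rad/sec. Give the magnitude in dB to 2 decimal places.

2.97 dB

|(j0.33)² + 1.39(j0.33) + 16.81| = |16.701 + j0.4587| = 16.71
|L(j0.33)| = 23.53 / 16.71 = 1.4084
20 log₁₀(1.4084) = 2.974 dB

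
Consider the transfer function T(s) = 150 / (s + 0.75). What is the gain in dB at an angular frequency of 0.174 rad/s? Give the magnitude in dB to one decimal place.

|j0.174 + 0.75| = √(0.174² + 0.75²) = 0.7699
|T(j0.174)| = 150 / 0.7699 = 194.83
20 log₁₀(194.83) = 45.79 dB

45.8 dB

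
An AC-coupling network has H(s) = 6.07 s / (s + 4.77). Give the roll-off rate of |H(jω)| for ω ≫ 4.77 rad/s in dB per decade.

With 1 zero and 1 pole, the high-frequency asymptotic slope is 20 × (1 − 1) = 0 dB/decade.

0 dB/decade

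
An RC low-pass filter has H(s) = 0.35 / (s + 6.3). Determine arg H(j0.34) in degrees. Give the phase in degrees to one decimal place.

∠(j0.34 + 6.3) = arctan(0.34/6.3) = 3.09°
∠H(j0.34) = −3.09° = -3.09°

-3.1°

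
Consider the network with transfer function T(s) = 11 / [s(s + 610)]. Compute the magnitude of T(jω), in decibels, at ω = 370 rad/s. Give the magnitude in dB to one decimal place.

|j370 + 610| = √(370² + 610²) = 713.4
|j370| = 370
|T(j370)| = 11 / (713.4 × 370) = 4.1671e-05
20 log₁₀(4.1671e-05) = -87.60 dB

-87.6 dB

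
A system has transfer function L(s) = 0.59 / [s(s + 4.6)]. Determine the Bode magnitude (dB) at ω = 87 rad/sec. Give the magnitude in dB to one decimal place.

|j87 + 4.6| = √(87² + 4.6²) = 87.12
|j87| = 87
|L(j87)| = 0.59 / (87.12 × 87) = 7.7841e-05
20 log₁₀(7.7841e-05) = -82.18 dB

-82.2 dB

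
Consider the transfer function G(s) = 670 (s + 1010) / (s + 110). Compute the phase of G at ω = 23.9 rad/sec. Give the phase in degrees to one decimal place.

-10.9°

∠(j23.9 + 1010) = arctan(23.9/1010) = 1.36°
∠(j23.9 + 110) = arctan(23.9/110) = 12.26°
∠G(j23.9) = 1.36° − 12.26° = -10.90°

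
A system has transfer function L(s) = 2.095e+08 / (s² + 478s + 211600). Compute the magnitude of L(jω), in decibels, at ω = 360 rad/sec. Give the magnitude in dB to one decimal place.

60.8 dB

|(j360)² + 478(j360) + 211600| = |82000 + j1.7208e+05| = 1.906e+05
|L(j360)| = 2.095e+08 / 1.906e+05 = 1099.1
20 log₁₀(1099.1) = 60.82 dB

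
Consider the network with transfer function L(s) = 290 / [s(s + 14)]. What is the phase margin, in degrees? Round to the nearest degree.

44 deg

Gain crossover: |L(jω)| = 1 at ω ≈ 14.4 rad/s.
∠L(j14.4) = −90° − arctan(14.4/14) ≈ -135.86°
PM = 180° + (-135.86°) = 44.14°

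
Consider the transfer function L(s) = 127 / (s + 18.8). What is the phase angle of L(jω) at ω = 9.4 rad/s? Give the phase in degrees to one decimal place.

-26.6°

∠(j9.4 + 18.8) = arctan(9.4/18.8) = 26.57°
∠L(j9.4) = −26.57° = -26.57°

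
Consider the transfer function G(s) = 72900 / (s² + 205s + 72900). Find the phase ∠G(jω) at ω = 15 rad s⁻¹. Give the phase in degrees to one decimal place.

-2.4°

∠[(j15)² + 205(j15) + 72900] = ∠[72675 + j3075] = 2.42°
∠G(j15) = −2.42° = -2.42°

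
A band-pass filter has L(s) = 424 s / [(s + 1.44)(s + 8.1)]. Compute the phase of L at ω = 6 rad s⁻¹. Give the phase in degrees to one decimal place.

-23.0 deg

∠(j6) = 90.00°
∠(j6 + 1.44) = arctan(6/1.44) = 76.50°
∠(j6 + 8.1) = arctan(6/8.1) = 36.53°
∠L(j6) = 90.00° − (76.50° + 36.53°) = -23.03°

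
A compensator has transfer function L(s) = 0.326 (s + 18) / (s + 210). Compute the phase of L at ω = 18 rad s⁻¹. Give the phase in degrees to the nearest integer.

40°

∠(j18 + 18) = arctan(18/18) = 45.00°
∠(j18 + 210) = arctan(18/210) = 4.90°
∠L(j18) = 45.00° − 4.90° = 40.10°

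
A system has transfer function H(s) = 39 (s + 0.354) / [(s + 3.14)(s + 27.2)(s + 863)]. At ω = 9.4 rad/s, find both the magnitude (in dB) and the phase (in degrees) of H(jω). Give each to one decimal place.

|H| = -56.5 dB, ∠H = -3.4°

|j9.4 + 0.354| = √(9.4² + 0.354²) = 9.407
|j9.4 + 3.14| = √(9.4² + 3.14²) = 9.911
|j9.4 + 27.2| = √(9.4² + 27.2²) = 28.78
|j9.4 + 863| = √(9.4² + 863²) = 863.1
|H(j9.4)| = 39 × 9.407 / (9.911 × 28.78 × 863.1) = 0.0014904
20 log₁₀(0.0014904) = -56.53 dB
∠(j9.4 + 0.354) = arctan(9.4/0.354) = 87.84°
∠(j9.4 + 3.14) = arctan(9.4/3.14) = 71.53°
∠(j9.4 + 27.2) = arctan(9.4/27.2) = 19.06°
∠(j9.4 + 863) = arctan(9.4/863) = 0.62°
∠H(j9.4) = 87.84° − (71.53° + 19.06° + 0.62°) = -3.37°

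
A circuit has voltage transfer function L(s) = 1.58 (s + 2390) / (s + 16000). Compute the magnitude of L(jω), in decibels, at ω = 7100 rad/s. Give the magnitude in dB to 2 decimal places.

|j7100 + 2390| = √(7100² + 2390²) = 7491
|j7100 + 16000| = √(7100² + 16000²) = 1.75e+04
|L(j7100)| = 1.58 × 7491 / 1.75e+04 = 0.6762
20 log₁₀(0.6762) = -3.399 dB

-3.40 dB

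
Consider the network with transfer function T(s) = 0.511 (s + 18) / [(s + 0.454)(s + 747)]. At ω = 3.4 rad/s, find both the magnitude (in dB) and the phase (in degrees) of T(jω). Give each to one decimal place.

|j3.4 + 18| = √(3.4² + 18²) = 18.32
|j3.4 + 0.454| = √(3.4² + 0.454²) = 3.43
|j3.4 + 747| = √(3.4² + 747²) = 747
|T(j3.4)| = 0.511 × 18.32 / (3.43 × 747) = 0.0036531
20 log₁₀(0.0036531) = -48.75 dB
∠(j3.4 + 18) = arctan(3.4/18) = 10.70°
∠(j3.4 + 0.454) = arctan(3.4/0.454) = 82.39°
∠(j3.4 + 747) = arctan(3.4/747) = 0.26°
∠T(j3.4) = 10.70° − (82.39° + 0.26°) = -71.96°

|T| = -48.7 dB, ∠T = -72.0°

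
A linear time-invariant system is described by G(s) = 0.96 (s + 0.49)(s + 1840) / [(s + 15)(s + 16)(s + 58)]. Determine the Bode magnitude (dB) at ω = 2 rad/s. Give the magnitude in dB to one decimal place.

-11.8 dB

|j2 + 0.49| = √(2² + 0.49²) = 2.059
|j2 + 1840| = √(2² + 1840²) = 1840
|j2 + 15| = √(2² + 15²) = 15.13
|j2 + 16| = √(2² + 16²) = 16.12
|j2 + 58| = √(2² + 58²) = 58.03
|G(j2)| = 0.96 × 2.059 × 1840 / (15.13 × 16.12 × 58.03) = 0.25685
20 log₁₀(0.25685) = -11.81 dB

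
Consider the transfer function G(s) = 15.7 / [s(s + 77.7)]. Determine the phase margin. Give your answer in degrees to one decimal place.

Gain crossover: |G(jω)| = 1 at ω ≈ 0.202 rad s⁻¹.
∠G(j0.202) = −90° − arctan(0.202/77.7) ≈ -90.15°
PM = 180° + (-90.15°) = 89.85°

89.9 deg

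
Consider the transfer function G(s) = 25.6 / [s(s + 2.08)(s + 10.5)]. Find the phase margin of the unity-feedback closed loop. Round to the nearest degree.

Gain crossover: |G(jω)| = 1 at ω ≈ 1.04 rad s⁻¹.
∠G(j1.04) = −90° − arctan(1.04/2.08) − arctan(1.04/10.5) ≈ -122.30°
PM = 180° + (-122.30°) = 57.70°

58°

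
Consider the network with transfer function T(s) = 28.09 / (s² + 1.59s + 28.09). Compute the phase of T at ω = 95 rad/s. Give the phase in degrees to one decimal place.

∠[(j95)² + 1.59(j95) + 28.09] = ∠[-8996.9 + j151.05] = 179.04°
∠T(j95) = −179.04° = -179.04°

-179.0°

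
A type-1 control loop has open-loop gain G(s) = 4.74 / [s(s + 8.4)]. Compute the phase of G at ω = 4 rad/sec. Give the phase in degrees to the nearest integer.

∠(j4 + 8.4) = arctan(4/8.4) = 25.46°
∠(j4) = 90.00°
∠G(j4) = − (25.46° + 90.00°) = -115.46°

-115°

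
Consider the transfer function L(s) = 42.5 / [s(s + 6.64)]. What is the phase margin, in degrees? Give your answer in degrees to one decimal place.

Gain crossover: |L(jω)| = 1 at ω ≈ 5.08 rad/s.
∠L(j5.08) = −90° − arctan(5.08/6.64) ≈ -127.43°
PM = 180° + (-127.43°) = 52.57°

52.6°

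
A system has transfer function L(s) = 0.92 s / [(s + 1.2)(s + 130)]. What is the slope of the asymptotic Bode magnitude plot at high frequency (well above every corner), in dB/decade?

With 1 zero and 2 poles, the high-frequency asymptotic slope is 20 × (1 − 2) = -20 dB/decade.

-20 dB/decade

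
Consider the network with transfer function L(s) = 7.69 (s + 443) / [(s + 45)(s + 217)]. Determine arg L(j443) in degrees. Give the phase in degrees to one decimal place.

-103.1°

∠(j443 + 443) = arctan(443/443) = 45.00°
∠(j443 + 45) = arctan(443/45) = 84.20°
∠(j443 + 217) = arctan(443/217) = 63.90°
∠L(j443) = 45.00° − (84.20° + 63.90°) = -103.10°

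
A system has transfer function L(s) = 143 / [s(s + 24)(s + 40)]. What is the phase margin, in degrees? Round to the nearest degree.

Gain crossover: |L(jω)| = 1 at ω ≈ 0.149 rad/sec.
∠L(j0.149) = −90° − arctan(0.149/24) − arctan(0.149/40) ≈ -90.57°
PM = 180° + (-90.57°) = 89.43°

89°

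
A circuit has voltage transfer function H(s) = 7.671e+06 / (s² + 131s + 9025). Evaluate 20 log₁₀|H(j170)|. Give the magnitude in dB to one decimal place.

|(j170)² + 131(j170) + 9025| = |-19875 + j22270| = 2.985e+04
|H(j170)| = 7.671e+06 / 2.985e+04 = 256.99
20 log₁₀(256.99) = 48.20 dB

48.2 dB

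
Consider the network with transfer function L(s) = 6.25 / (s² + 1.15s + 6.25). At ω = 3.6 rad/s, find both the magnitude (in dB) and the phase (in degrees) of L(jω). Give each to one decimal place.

|(j3.6)² + 1.15(j3.6) + 6.25| = |-6.71 + j4.14| = 7.884
|L(j3.6)| = 6.25 / 7.884 = 0.7927
20 log₁₀(0.7927) = -2.02 dB
∠[(j3.6)² + 1.15(j3.6) + 6.25] = ∠[-6.71 + j4.14] = 148.33°
∠L(j3.6) = −148.33° = -148.33°

|L| = -2.0 dB, ∠L = -148.3 deg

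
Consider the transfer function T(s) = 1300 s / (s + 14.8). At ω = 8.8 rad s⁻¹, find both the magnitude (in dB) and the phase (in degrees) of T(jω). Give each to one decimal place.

|j8.8| = 8.8
|j8.8 + 14.8| = √(8.8² + 14.8²) = 17.22
|T(j8.8)| = 1300 × 8.8 / 17.22 = 664.4
20 log₁₀(664.4) = 56.45 dB
∠(j8.8) = 90.00°
∠(j8.8 + 14.8) = arctan(8.8/14.8) = 30.74°
∠T(j8.8) = 90.00° − 30.74° = 59.26°

|T| = 56.4 dB, ∠T = 59.3 deg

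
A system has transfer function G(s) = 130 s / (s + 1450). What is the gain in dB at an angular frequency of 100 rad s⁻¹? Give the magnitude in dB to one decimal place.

|j100| = 100
|j100 + 1450| = √(100² + 1450²) = 1453
|G(j100)| = 130 × 100 / 1453 = 8.9443
20 log₁₀(8.9443) = 19.03 dB

19.0 dB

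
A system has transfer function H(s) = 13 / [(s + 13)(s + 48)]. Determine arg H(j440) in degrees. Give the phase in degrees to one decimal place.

-172.1°

∠(j440 + 13) = arctan(440/13) = 88.31°
∠(j440 + 48) = arctan(440/48) = 83.77°
∠H(j440) = − (88.31° + 83.77°) = -172.08°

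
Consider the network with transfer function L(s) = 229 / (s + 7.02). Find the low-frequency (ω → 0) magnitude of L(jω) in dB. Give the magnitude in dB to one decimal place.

L(0) = 229 / 7.02 = 32.621
20 log₁₀(32.621) = 30.27 dB

30.3 dB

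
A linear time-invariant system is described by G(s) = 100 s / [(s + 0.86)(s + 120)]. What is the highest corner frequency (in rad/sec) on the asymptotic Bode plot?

Break frequencies occur at each pole and zero magnitude: 0.86 rad/sec, 120 rad/sec.
The highest is 120 rad/sec.

120 rad/sec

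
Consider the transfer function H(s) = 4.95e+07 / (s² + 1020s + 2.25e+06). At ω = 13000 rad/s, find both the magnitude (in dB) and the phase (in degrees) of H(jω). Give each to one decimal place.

|(j13000)² + 1020(j13000) + 2.25e+06| = |-1.6675e+08 + j1.326e+07| = 1.673e+08
|H(j13000)| = 4.95e+07 / 1.673e+08 = 0.29592
20 log₁₀(0.29592) = -10.58 dB
∠[(j13000)² + 1020(j13000) + 2.25e+06] = ∠[-1.6675e+08 + j1.326e+07] = 175.45°
∠H(j13000) = −175.45° = -175.45°

|H| = -10.6 dB, ∠H = -175.5°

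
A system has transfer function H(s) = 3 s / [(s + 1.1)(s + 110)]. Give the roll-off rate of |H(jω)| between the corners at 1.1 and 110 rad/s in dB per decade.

0 dB/decade

In this band the factors already past their corner are: 1 differentiator zero, pole at 1.1; net slope = 0 dB/decade.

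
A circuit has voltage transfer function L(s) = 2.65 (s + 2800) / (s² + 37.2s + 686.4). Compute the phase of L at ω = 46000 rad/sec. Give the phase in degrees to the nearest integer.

-93 deg

∠(j46000 + 2800) = arctan(46000/2800) = 86.52°
∠[(j46000)² + 37.2(j46000) + 686.4] = ∠[-2.116e+09 + j1.7112e+06] = 179.95°
∠L(j46000) = 86.52° − 179.95° = -93.44°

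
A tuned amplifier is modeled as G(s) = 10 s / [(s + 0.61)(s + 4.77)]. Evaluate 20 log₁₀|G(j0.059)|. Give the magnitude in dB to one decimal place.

|j0.059| = 0.059
|j0.059 + 0.61| = √(0.059² + 0.61²) = 0.6128
|j0.059 + 4.77| = √(0.059² + 4.77²) = 4.77
|G(j0.059)| = 10 × 0.059 / (0.6128 × 4.77) = 0.20181
20 log₁₀(0.20181) = -13.90 dB

-13.9 dB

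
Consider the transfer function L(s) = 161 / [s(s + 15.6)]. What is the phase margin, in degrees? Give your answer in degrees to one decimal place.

Gain crossover: |L(jω)| = 1 at ω ≈ 8.95 rad/s.
∠L(j8.95) = −90° − arctan(8.95/15.6) ≈ -119.85°
PM = 180° + (-119.85°) = 60.15°

60.2°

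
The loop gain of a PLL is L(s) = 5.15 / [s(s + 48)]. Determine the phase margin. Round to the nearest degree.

Gain crossover: |L(jω)| = 1 at ω ≈ 0.107 rad/sec.
∠L(j0.107) = −90° − arctan(0.107/48) ≈ -90.13°
PM = 180° + (-90.13°) = 89.87°

90°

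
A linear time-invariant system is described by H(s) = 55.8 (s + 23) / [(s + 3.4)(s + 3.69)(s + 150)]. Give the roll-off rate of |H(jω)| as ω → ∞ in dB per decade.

-40 dB/decade

With 1 zero and 3 poles, the high-frequency asymptotic slope is 20 × (1 − 3) = -40 dB/decade.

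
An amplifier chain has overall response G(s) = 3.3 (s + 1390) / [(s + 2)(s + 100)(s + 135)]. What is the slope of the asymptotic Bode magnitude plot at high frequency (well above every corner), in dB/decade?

With 1 zero and 3 poles, the high-frequency asymptotic slope is 20 × (1 − 3) = -40 dB/decade.

-40 dB/decade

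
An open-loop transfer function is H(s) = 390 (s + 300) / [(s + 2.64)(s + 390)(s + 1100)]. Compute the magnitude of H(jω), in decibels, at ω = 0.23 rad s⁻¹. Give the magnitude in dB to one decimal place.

|j0.23 + 300| = √(0.23² + 300²) = 300
|j0.23 + 2.64| = √(0.23² + 2.64²) = 2.65
|j0.23 + 390| = √(0.23² + 390²) = 390
|j0.23 + 1100| = √(0.23² + 1100²) = 1100
|H(j0.23)| = 390 × 300 / (2.65 × 390 × 1100) = 0.10292
20 log₁₀(0.10292) = -19.75 dB

-19.8 dB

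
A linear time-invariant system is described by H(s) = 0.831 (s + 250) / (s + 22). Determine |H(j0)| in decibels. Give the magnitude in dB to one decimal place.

H(0) = 0.831 × 250 / 22 = 9.4432
20 log₁₀(9.4432) = 19.50 dB

19.5 dB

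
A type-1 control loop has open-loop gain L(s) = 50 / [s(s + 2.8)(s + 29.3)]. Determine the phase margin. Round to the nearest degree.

77°

Gain crossover: |L(jω)| = 1 at ω ≈ 0.596 rad s⁻¹.
∠L(j0.596) = −90° − arctan(0.596/2.8) − arctan(0.596/29.3) ≈ -103.18°
PM = 180° + (-103.18°) = 76.82°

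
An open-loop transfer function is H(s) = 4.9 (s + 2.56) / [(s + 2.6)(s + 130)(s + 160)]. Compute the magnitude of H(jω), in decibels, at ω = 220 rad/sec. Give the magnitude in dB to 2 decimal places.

|j220 + 2.56| = √(220² + 2.56²) = 220
|j220 + 2.6| = √(220² + 2.6²) = 220
|j220 + 130| = √(220² + 130²) = 255.5
|j220 + 160| = √(220² + 160²) = 272
|H(j220)| = 4.9 × 220 / (220 × 255.5 × 272) = 7.0489e-05
20 log₁₀(7.0489e-05) = -83.038 dB

-83.04 dB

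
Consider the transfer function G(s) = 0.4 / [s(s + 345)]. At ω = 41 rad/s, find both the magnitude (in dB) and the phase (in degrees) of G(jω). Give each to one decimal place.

|G| = -91.0 dB, ∠G = -96.8 deg

|j41 + 345| = √(41² + 345²) = 347.4
|j41| = 41
|G(j41)| = 0.4 / (347.4 × 41) = 2.8081e-05
20 log₁₀(2.8081e-05) = -91.03 dB
∠(j41 + 345) = arctan(41/345) = 6.78°
∠(j41) = 90.00°
∠G(j41) = − (6.78° + 90.00°) = -96.78°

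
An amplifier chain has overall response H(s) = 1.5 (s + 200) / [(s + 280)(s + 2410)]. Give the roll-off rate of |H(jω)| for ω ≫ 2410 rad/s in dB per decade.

With 1 zero and 2 poles, the high-frequency asymptotic slope is 20 × (1 − 2) = -20 dB/decade.

-20 dB/decade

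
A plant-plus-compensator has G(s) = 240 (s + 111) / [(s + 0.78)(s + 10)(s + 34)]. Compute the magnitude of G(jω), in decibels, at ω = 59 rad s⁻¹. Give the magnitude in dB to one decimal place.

-18.0 dB

|j59 + 111| = √(59² + 111²) = 125.7
|j59 + 0.78| = √(59² + 0.78²) = 59.01
|j59 + 10| = √(59² + 10²) = 59.84
|j59 + 34| = √(59² + 34²) = 68.1
|G(j59)| = 240 × 125.7 / (59.01 × 59.84 × 68.1) = 0.12547
20 log₁₀(0.12547) = -18.03 dB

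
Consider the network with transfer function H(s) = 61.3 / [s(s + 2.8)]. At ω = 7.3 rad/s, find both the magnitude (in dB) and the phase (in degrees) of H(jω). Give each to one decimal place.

|H| = 0.6 dB, ∠H = -159.0°

|j7.3 + 2.8| = √(7.3² + 2.8²) = 7.819
|j7.3| = 7.3
|H(j7.3)| = 61.3 / (7.819 × 7.3) = 1.074
20 log₁₀(1.074) = 0.62 dB
∠(j7.3 + 2.8) = arctan(7.3/2.8) = 69.02°
∠(j7.3) = 90.00°
∠H(j7.3) = − (69.02° + 90.00°) = -159.02°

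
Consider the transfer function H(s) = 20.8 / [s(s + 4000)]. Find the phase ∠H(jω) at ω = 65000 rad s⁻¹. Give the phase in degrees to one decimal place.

∠(j65000 + 4000) = arctan(65000/4000) = 86.48°
∠(j65000) = 90.00°
∠H(j65000) = − (86.48° + 90.00°) = -176.48°

-176.5°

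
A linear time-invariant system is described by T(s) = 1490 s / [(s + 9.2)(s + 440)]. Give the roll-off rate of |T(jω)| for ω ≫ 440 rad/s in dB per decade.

-20 dB/decade

With 1 zero and 2 poles, the high-frequency asymptotic slope is 20 × (1 − 2) = -20 dB/decade.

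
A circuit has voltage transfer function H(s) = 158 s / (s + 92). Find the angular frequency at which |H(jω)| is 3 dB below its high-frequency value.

92 rad/s

For a single-pole high-pass, the −3 dB point is at the pole: ω = 92 rad/s.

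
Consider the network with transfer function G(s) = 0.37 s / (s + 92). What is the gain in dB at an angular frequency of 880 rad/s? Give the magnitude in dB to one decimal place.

|j880| = 880
|j880 + 92| = √(880² + 92²) = 884.8
|G(j880)| = 0.37 × 880 / 884.8 = 0.36799
20 log₁₀(0.36799) = -8.68 dB

-8.7 dB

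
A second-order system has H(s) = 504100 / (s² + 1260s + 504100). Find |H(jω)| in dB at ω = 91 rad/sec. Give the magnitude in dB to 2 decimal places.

|(j91)² + 1260(j91) + 504100| = |4.9582e+05 + j1.1466e+05| = 5.089e+05
|H(j91)| = 504100 / 5.089e+05 = 0.99056
20 log₁₀(0.99056) = -0.082 dB

-0.08 dB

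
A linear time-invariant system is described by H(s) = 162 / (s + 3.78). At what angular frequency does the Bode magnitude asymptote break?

The single real pole at s = −3.78 gives a corner at ω = 3.78 rad s⁻¹.

3.78 rad s⁻¹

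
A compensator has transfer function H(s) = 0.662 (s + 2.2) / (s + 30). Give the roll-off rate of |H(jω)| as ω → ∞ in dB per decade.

0 dB/decade

With 1 zero and 1 pole, the high-frequency asymptotic slope is 20 × (1 − 1) = 0 dB/decade.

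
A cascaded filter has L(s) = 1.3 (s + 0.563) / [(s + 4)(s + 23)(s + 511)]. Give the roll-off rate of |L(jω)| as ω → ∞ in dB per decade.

With 1 zero and 3 poles, the high-frequency asymptotic slope is 20 × (1 − 3) = -40 dB/decade.

-40 dB/decade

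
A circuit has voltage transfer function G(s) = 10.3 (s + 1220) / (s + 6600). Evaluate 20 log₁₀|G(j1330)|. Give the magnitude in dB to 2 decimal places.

|j1330 + 1220| = √(1330² + 1220²) = 1805
|j1330 + 6600| = √(1330² + 6600²) = 6733
|G(j1330)| = 10.3 × 1805 / 6733 = 2.7611
20 log₁₀(2.7611) = 8.822 dB

8.82 dB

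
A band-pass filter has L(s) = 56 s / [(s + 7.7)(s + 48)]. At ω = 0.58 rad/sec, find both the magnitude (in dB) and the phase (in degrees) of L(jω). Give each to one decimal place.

|j0.58| = 0.58
|j0.58 + 7.7| = √(0.58² + 7.7²) = 7.722
|j0.58 + 48| = √(0.58² + 48²) = 48
|L(j0.58)| = 56 × 0.58 / (7.722 × 48) = 0.087624
20 log₁₀(0.087624) = -21.15 dB
∠(j0.58) = 90.00°
∠(j0.58 + 7.7) = arctan(0.58/7.7) = 4.31°
∠(j0.58 + 48) = arctan(0.58/48) = 0.69°
∠L(j0.58) = 90.00° − (4.31° + 0.69°) = 85.00°

|L| = -21.1 dB, ∠L = 85.0°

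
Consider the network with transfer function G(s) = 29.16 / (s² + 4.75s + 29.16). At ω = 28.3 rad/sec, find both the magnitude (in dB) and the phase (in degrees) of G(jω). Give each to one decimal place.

|(j28.3)² + 4.75(j28.3) + 29.16| = |-771.73 + j134.43| = 783.4
|G(j28.3)| = 29.16 / 783.4 = 0.037225
20 log₁₀(0.037225) = -28.58 dB
∠[(j28.3)² + 4.75(j28.3) + 29.16] = ∠[-771.73 + j134.43] = 170.12°
∠G(j28.3) = −170.12° = -170.12°

|G| = -28.6 dB, ∠G = -170.1 deg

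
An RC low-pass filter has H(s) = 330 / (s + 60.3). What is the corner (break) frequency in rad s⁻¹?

60.3 rad s⁻¹

The single real pole at s = −60.3 gives a corner at ω = 60.3 rad s⁻¹.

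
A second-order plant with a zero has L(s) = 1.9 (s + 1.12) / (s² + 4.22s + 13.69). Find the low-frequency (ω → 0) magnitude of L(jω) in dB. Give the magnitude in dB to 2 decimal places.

-16.17 dB

L(0) = 1.9 × 1.12 / 13.69 = 0.15544
20 log₁₀(0.15544) = -16.169 dB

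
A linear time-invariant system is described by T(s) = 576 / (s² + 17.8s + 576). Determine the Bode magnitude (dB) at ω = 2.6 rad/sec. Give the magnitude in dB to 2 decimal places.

|(j2.6)² + 17.8(j2.6) + 576| = |569.24 + j46.28| = 571.1
|T(j2.6)| = 576 / 571.1 = 1.0085
20 log₁₀(1.0085) = 0.074 dB

0.07 dB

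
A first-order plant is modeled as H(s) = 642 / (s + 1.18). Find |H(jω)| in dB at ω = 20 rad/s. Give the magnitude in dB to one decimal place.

|j20 + 1.18| = √(20² + 1.18²) = 20.03
|H(j20)| = 642 / 20.03 = 32.044
20 log₁₀(32.044) = 30.12 dB

30.1 dB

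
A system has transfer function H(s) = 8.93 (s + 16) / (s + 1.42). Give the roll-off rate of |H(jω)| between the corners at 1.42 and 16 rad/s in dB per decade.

-20 dB/decade

In this band the factors already past their corner are: pole at 1.42; net slope = -20 dB/decade.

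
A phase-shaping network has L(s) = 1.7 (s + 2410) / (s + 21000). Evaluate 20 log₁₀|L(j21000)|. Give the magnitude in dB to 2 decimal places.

1.66 dB

|j21000 + 2410| = √(21000² + 2410²) = 2.114e+04
|j21000 + 21000| = √(21000² + 21000²) = 2.97e+04
|L(j21000)| = 1.7 × 2.114e+04 / 2.97e+04 = 1.21
20 log₁₀(1.21) = 1.656 dB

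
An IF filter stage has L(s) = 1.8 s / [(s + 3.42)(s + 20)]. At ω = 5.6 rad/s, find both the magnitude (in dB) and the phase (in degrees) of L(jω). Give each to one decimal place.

|j5.6| = 5.6
|j5.6 + 3.42| = √(5.6² + 3.42²) = 6.562
|j5.6 + 20| = √(5.6² + 20²) = 20.77
|L(j5.6)| = 1.8 × 5.6 / (6.562 × 20.77) = 0.073964
20 log₁₀(0.073964) = -22.62 dB
∠(j5.6) = 90.00°
∠(j5.6 + 3.42) = arctan(5.6/3.42) = 58.59°
∠(j5.6 + 20) = arctan(5.6/20) = 15.64°
∠L(j5.6) = 90.00° − (58.59° + 15.64°) = 15.77°

|L| = -22.6 dB, ∠L = 15.8 deg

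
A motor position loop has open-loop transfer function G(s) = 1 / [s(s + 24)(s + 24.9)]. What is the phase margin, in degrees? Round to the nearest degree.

90°

Gain crossover: |G(jω)| = 1 at ω ≈ 0.00167 rad/s.
∠G(j0.00167) = −90° − arctan(0.00167/24) − arctan(0.00167/24.9) ≈ -90.01°
PM = 180° + (-90.01°) = 89.99°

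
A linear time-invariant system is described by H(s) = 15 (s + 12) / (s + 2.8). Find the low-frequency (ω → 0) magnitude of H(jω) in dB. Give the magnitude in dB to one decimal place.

36.2 dB

H(0) = 15 × 12 / 2.8 = 64.286
20 log₁₀(64.286) = 36.16 dB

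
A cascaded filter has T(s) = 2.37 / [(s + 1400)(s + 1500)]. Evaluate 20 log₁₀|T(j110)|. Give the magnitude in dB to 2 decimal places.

|j110 + 1400| = √(110² + 1400²) = 1404
|j110 + 1500| = √(110² + 1500²) = 1504
|T(j110)| = 2.37 / (1404 × 1504) = 1.1221e-06
20 log₁₀(1.1221e-06) = -118.999 dB

-119.00 dB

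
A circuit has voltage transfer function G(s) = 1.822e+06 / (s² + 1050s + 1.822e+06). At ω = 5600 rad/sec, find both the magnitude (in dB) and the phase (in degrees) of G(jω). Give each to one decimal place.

|(j5600)² + 1050(j5600) + 1.822e+06| = |-2.9538e+07 + j5.88e+06| = 3.012e+07
|G(j5600)| = 1.822e+06 / 3.012e+07 = 0.060496
20 log₁₀(0.060496) = -24.37 dB
∠[(j5600)² + 1050(j5600) + 1.822e+06] = ∠[-2.9538e+07 + j5.88e+06] = 168.74°
∠G(j5600) = −168.74° = -168.74°

|G| = -24.4 dB, ∠G = -168.7 deg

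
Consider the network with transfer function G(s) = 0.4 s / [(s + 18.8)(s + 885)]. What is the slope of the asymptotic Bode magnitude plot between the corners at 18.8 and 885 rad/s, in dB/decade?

In this band the factors already past their corner are: 1 differentiator zero, pole at 18.8; net slope = 0 dB/decade.

0 dB/decade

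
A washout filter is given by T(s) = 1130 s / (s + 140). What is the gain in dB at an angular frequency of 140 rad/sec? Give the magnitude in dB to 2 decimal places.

58.05 dB

|j140| = 140
|j140 + 140| = √(140² + 140²) = 198
|T(j140)| = 1130 × 140 / 198 = 799.03
20 log₁₀(799.03) = 58.051 dB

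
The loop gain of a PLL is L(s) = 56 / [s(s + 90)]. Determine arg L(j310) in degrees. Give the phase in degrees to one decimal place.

-163.8°

∠(j310 + 90) = arctan(310/90) = 73.81°
∠(j310) = 90.00°
∠L(j310) = − (73.81° + 90.00°) = -163.81°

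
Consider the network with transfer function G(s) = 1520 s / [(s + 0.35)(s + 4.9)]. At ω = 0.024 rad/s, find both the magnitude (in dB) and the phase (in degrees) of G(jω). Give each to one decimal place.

|G| = 26.5 dB, ∠G = 85.8°

|j0.024| = 0.024
|j0.024 + 0.35| = √(0.024² + 0.35²) = 0.3508
|j0.024 + 4.9| = √(0.024² + 4.9²) = 4.9
|G(j0.024)| = 1520 × 0.024 / (0.3508 × 4.9) = 21.221
20 log₁₀(21.221) = 26.54 dB
∠(j0.024) = 90.00°
∠(j0.024 + 0.35) = arctan(0.024/0.35) = 3.92°
∠(j0.024 + 4.9) = arctan(0.024/4.9) = 0.28°
∠G(j0.024) = 90.00° − (3.92° + 0.28°) = 85.80°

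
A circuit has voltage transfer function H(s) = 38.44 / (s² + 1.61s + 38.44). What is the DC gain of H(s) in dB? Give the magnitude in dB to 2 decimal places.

0.00 dB

H(0) = 38.44 / 38.44 = 1
20 log₁₀(1) = 0.000 dB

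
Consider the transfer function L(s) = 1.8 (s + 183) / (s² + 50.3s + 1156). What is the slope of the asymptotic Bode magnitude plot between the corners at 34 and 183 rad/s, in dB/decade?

-40 dB/decade

In this band the factors already past their corner are: complex pole pair at ωₙ ≈ 34; net slope = -40 dB/decade.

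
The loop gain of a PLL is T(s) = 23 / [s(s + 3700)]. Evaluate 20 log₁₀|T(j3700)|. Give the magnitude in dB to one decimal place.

-118.5 dB

|j3700 + 3700| = √(3700² + 3700²) = 5233
|j3700| = 3700
|T(j3700)| = 23 / (5233 × 3700) = 1.188e-06
20 log₁₀(1.188e-06) = -118.50 dB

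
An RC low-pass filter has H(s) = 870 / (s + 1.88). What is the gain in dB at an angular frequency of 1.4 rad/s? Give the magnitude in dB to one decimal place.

51.4 dB

|j1.4 + 1.88| = √(1.4² + 1.88²) = 2.344
|H(j1.4)| = 870 / 2.344 = 371.16
20 log₁₀(371.16) = 51.39 dB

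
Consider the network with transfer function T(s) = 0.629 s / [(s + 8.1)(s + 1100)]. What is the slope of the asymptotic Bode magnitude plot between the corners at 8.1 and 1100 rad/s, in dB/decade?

0 dB/decade

In this band the factors already past their corner are: 1 differentiator zero, pole at 8.1; net slope = 0 dB/decade.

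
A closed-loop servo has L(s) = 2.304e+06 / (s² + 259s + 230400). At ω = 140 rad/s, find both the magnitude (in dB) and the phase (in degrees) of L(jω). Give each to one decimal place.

|L| = 20.6 dB, ∠L = -9.8°

|(j140)² + 259(j140) + 230400| = |2.108e+05 + j36260| = 2.139e+05
|L(j140)| = 2.304e+06 / 2.139e+05 = 10.772
20 log₁₀(10.772) = 20.65 dB
∠[(j140)² + 259(j140) + 230400] = ∠[2.108e+05 + j36260] = 9.76°
∠L(j140) = −9.76° = -9.76°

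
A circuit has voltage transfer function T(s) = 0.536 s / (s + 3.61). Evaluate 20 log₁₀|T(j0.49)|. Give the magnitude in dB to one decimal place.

-22.8 dB

|j0.49| = 0.49
|j0.49 + 3.61| = √(0.49² + 3.61²) = 3.643
|T(j0.49)| = 0.536 × 0.49 / 3.643 = 0.072092
20 log₁₀(0.072092) = -22.84 dB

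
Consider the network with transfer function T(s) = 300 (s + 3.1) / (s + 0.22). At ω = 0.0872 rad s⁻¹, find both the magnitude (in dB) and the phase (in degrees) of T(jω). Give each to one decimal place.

|T| = 71.9 dB, ∠T = -20.0°

|j0.0872 + 3.1| = √(0.0872² + 3.1²) = 3.101
|j0.0872 + 0.22| = √(0.0872² + 0.22²) = 0.2367
|T(j0.0872)| = 300 × 3.101 / 0.2367 = 3931.4
20 log₁₀(3931.4) = 71.89 dB
∠(j0.0872 + 3.1) = arctan(0.0872/3.1) = 1.61°
∠(j0.0872 + 0.22) = arctan(0.0872/0.22) = 21.62°
∠T(j0.0872) = 1.61° − 21.62° = -20.01°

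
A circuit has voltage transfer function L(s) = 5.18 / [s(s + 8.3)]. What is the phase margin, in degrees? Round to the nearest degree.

Gain crossover: |L(jω)| = 1 at ω ≈ 0.622 rad s⁻¹.
∠L(j0.622) = −90° − arctan(0.622/8.3) ≈ -94.29°
PM = 180° + (-94.29°) = 85.71°

86 deg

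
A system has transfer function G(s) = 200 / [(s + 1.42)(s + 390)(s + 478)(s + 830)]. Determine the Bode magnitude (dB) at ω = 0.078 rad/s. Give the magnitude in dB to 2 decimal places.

|j0.078 + 1.42| = √(0.078² + 1.42²) = 1.422
|j0.078 + 390| = √(0.078² + 390²) = 390
|j0.078 + 478| = √(0.078² + 478²) = 478
|j0.078 + 830| = √(0.078² + 830²) = 830
|G(j0.078)| = 200 / (1.422 × 390 × 478 × 830) = 9.089e-07
20 log₁₀(9.089e-07) = -120.830 dB

-120.83 dB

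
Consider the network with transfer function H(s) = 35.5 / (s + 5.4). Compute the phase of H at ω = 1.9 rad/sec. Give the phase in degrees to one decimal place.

∠(j1.9 + 5.4) = arctan(1.9/5.4) = 19.38°
∠H(j1.9) = −19.38° = -19.38°

-19.4°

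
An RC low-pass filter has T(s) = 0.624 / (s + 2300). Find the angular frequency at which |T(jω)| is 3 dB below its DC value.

2300 rad/sec

For a single-pole low-pass, the −3 dB point is at the pole: ω = 2300 rad/sec.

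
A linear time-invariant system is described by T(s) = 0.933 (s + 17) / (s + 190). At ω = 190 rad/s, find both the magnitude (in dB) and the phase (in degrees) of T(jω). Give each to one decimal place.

|T| = -3.6 dB, ∠T = 39.9°

|j190 + 17| = √(190² + 17²) = 190.8
|j190 + 190| = √(190² + 190²) = 268.7
|T(j190)| = 0.933 × 190.8 / 268.7 = 0.66237
20 log₁₀(0.66237) = -3.58 dB
∠(j190 + 17) = arctan(190/17) = 84.89°
∠(j190 + 190) = arctan(190/190) = 45.00°
∠T(j190) = 84.89° − 45.00° = 39.89°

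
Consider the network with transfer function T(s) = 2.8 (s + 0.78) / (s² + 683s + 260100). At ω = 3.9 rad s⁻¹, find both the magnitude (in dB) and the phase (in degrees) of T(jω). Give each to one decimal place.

|T| = -87.4 dB, ∠T = 78.1°

|j3.9 + 0.78| = √(3.9² + 0.78²) = 3.977
|(j3.9)² + 683(j3.9) + 260100| = |2.6008e+05 + j2663.7| = 2.601e+05
|T(j3.9)| = 2.8 × 3.977 / 2.601e+05 = 4.2816e-05
20 log₁₀(4.2816e-05) = -87.37 dB
∠(j3.9 + 0.78) = arctan(3.9/0.78) = 78.69°
∠[(j3.9)² + 683(j3.9) + 260100] = ∠[2.6008e+05 + j2663.7] = 0.59°
∠T(j3.9) = 78.69° − 0.59° = 78.10°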